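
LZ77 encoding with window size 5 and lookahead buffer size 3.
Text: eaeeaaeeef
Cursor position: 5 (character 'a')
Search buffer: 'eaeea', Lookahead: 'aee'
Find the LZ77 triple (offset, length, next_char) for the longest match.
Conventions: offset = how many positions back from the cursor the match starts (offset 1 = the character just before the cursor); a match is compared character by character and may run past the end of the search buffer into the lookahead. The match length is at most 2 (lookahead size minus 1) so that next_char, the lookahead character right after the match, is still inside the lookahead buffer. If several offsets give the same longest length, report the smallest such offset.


Try each offset into the search buffer:
  offset=1 (pos 4, char 'a'): match length 1
  offset=2 (pos 3, char 'e'): match length 0
  offset=3 (pos 2, char 'e'): match length 0
  offset=4 (pos 1, char 'a'): match length 2
  offset=5 (pos 0, char 'e'): match length 0
Longest match has length 2 at offset 4.
next_char = character at position 5 + 2 = 7 -> 'e'

Best match: offset=4, length=2 (matching 'ae' starting at position 1)
LZ77 triple: (4, 2, 'e')


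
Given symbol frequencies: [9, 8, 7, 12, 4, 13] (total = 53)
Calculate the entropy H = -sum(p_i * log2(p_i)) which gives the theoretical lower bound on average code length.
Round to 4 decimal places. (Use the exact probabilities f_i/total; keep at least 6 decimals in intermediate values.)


Per-symbol terms -p_i * log2(p_i) with p_i = f_i/53:
  p = 9/53 = 0.169811: log2(p) = -2.557995, -p*log2(p) = 0.434377
  p = 8/53 = 0.150943: log2(p) = -2.727920, -p*log2(p) = 0.411762
  p = 7/53 = 0.132075: log2(p) = -2.920566, -p*log2(p) = 0.385735
  p = 12/53 = 0.226415: log2(p) = -2.142958, -p*log2(p) = 0.485198
  p = 4/53 = 0.075472: log2(p) = -3.727920, -p*log2(p) = 0.281352
  p = 13/53 = 0.245283: log2(p) = -2.027481, -p*log2(p) = 0.497307
H = 0.434377 + 0.411762 + 0.385735 + 0.485198 + 0.281352 + 0.497307 = 2.495731

H = 2.4957 bits/symbol


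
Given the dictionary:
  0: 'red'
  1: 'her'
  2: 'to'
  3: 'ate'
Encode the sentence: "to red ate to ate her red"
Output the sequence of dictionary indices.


Look up each word in the dictionary:
  'to' -> 2
  'red' -> 0
  'ate' -> 3
  'to' -> 2
  'ate' -> 3
  'her' -> 1
  'red' -> 0

Encoded: [2, 0, 3, 2, 3, 1, 0]


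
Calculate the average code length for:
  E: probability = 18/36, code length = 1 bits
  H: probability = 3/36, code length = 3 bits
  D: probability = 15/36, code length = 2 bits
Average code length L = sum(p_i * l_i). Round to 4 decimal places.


Weighted contributions p_i * l_i:
  E: (18/36) * 1 = 18/36
  H: (3/36) * 3 = 9/36
  D: (15/36) * 2 = 30/36
Sum = (18 + 9 + 30)/36 = 57/36

L = 57/36 = 1.5833 bits/symbol


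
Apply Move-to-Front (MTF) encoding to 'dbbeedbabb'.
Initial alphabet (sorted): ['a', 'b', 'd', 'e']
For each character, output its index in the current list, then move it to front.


MTF encoding:
'd': index 2 in ['a', 'b', 'd', 'e'] -> ['d', 'a', 'b', 'e']
'b': index 2 in ['d', 'a', 'b', 'e'] -> ['b', 'd', 'a', 'e']
'b': index 0 in ['b', 'd', 'a', 'e'] -> ['b', 'd', 'a', 'e']
'e': index 3 in ['b', 'd', 'a', 'e'] -> ['e', 'b', 'd', 'a']
'e': index 0 in ['e', 'b', 'd', 'a'] -> ['e', 'b', 'd', 'a']
'd': index 2 in ['e', 'b', 'd', 'a'] -> ['d', 'e', 'b', 'a']
'b': index 2 in ['d', 'e', 'b', 'a'] -> ['b', 'd', 'e', 'a']
'a': index 3 in ['b', 'd', 'e', 'a'] -> ['a', 'b', 'd', 'e']
'b': index 1 in ['a', 'b', 'd', 'e'] -> ['b', 'a', 'd', 'e']
'b': index 0 in ['b', 'a', 'd', 'e'] -> ['b', 'a', 'd', 'e']


Output: [2, 2, 0, 3, 0, 2, 2, 3, 1, 0]


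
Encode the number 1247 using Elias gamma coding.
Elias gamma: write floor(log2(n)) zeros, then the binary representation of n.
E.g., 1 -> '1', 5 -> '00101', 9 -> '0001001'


num_bits = floor(log2(1247)) + 1 = 11
leading_zeros = num_bits - 1 = 10
binary(1247) = 10011011111

Elias gamma(1247) = '0000000000' + '10011011111' = 000000000010011011111 (21 bits)


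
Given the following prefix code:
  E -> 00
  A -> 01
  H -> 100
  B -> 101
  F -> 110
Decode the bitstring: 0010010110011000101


Decoding step by step:
Bits 00 -> E
Bits 100 -> H
Bits 101 -> B
Bits 100 -> H
Bits 110 -> F
Bits 00 -> E
Bits 101 -> B


Decoded message: EHBHFEB


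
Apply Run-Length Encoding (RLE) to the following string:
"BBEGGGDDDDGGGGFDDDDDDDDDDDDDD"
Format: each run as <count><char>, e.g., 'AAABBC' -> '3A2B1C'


Scanning runs left to right:
  i=0: run of 'B' x 2 -> '2B'
  i=2: run of 'E' x 1 -> '1E'
  i=3: run of 'G' x 3 -> '3G'
  i=6: run of 'D' x 4 -> '4D'
  i=10: run of 'G' x 4 -> '4G'
  i=14: run of 'F' x 1 -> '1F'
  i=15: run of 'D' x 14 -> '14D'

RLE = 2B1E3G4D4G1F14D


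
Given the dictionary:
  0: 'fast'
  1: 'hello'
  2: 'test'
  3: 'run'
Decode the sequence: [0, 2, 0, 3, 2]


Look up each index in the dictionary:
  0 -> 'fast'
  2 -> 'test'
  0 -> 'fast'
  3 -> 'run'
  2 -> 'test'

Decoded: "fast test fast run test"


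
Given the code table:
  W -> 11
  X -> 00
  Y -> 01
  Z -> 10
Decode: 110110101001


Decoding:
11 -> W
01 -> Y
10 -> Z
10 -> Z
10 -> Z
01 -> Y


Result: WYZZZY


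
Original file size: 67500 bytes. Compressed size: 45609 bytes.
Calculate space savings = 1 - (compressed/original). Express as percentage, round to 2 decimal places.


ratio = compressed/original = 45609/67500 = 0.675689
savings = 1 - ratio = 1 - 0.675689 = 0.324311
as a percentage: 0.324311 * 100 = 32.43%

Space savings = 1 - 45609/67500 = 32.43%


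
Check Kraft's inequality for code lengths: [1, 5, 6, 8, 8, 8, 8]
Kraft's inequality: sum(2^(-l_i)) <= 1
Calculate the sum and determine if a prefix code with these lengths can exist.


Sum = 2^(-1) + 2^(-5) + 2^(-6) + 2^(-8) + 2^(-8) + 2^(-8) + 2^(-8)
    = 0.5 + 0.03125 + 0.015625 + 0.00390625 + 0.00390625 + 0.00390625 + 0.00390625
    = 144/256 = 0.5625
Since 0.5625 <= 1, Kraft's inequality IS satisfied.
A prefix code with these lengths CAN exist.

Kraft sum = 0.5625. Satisfied.


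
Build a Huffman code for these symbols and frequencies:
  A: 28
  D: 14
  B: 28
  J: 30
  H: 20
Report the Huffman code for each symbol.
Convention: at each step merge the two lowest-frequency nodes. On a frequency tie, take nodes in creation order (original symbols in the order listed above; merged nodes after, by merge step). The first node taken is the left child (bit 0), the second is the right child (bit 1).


Huffman tree construction:
Step 1: Merge D(14) + H(20) = 34
Step 2: Merge A(28) + B(28) = 56
Step 3: Merge J(30) + (D+H)(34) = 64
Step 4: Merge (A+B)(56) + (J+(D+H))(64) = 120
Read each symbol's code off the tree from the root (left child = 0, right child = 1).

Codes:
  A: 00 (length 2)
  D: 110 (length 3)
  B: 01 (length 2)
  J: 10 (length 2)
  H: 111 (length 3)
Average code length: 274/120 = 2.2833 bits/symbol


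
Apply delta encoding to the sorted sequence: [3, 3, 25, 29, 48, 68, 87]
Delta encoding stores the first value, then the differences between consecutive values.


First value: 3
Deltas:
  3 - 3 = 0
  25 - 3 = 22
  29 - 25 = 4
  48 - 29 = 19
  68 - 48 = 20
  87 - 68 = 19


Delta encoded: [3, 0, 22, 4, 19, 20, 19]


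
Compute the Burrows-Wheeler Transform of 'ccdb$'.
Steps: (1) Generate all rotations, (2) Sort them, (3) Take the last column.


Rotations (sorted):
  0: $ccdb -> last char: b
  1: b$ccd -> last char: d
  2: ccdb$ -> last char: $
  3: cdb$c -> last char: c
  4: db$cc -> last char: c


BWT = bd$cc


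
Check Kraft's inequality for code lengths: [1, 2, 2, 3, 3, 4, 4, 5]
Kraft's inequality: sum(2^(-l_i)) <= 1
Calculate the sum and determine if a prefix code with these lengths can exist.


Sum = 2^(-1) + 2^(-2) + 2^(-2) + 2^(-3) + 2^(-3) + 2^(-4) + 2^(-4) + 2^(-5)
    = 0.5 + 0.25 + 0.25 + 0.125 + 0.125 + 0.0625 + 0.0625 + 0.03125
    = 45/32 = 1.40625
Since 1.40625 > 1, Kraft's inequality is NOT satisfied.
A prefix code with these lengths CANNOT exist.

Kraft sum = 1.40625. Not satisfied.


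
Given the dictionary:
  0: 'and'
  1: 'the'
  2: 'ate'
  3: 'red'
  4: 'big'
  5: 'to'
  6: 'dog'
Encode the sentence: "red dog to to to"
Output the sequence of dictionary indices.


Look up each word in the dictionary:
  'red' -> 3
  'dog' -> 6
  'to' -> 5
  'to' -> 5
  'to' -> 5

Encoded: [3, 6, 5, 5, 5]


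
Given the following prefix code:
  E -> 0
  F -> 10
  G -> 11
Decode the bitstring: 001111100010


Decoding step by step:
Bits 0 -> E
Bits 0 -> E
Bits 11 -> G
Bits 11 -> G
Bits 10 -> F
Bits 0 -> E
Bits 0 -> E
Bits 10 -> F


Decoded message: EEGGFEEF


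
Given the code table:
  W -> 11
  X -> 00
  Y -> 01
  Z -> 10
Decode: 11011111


Decoding:
11 -> W
01 -> Y
11 -> W
11 -> W


Result: WYWW


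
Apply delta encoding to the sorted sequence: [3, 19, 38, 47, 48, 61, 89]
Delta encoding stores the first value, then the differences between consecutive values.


First value: 3
Deltas:
  19 - 3 = 16
  38 - 19 = 19
  47 - 38 = 9
  48 - 47 = 1
  61 - 48 = 13
  89 - 61 = 28


Delta encoded: [3, 16, 19, 9, 1, 13, 28]


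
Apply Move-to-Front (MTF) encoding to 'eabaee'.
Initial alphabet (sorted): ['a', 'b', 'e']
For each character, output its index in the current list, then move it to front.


MTF encoding:
'e': index 2 in ['a', 'b', 'e'] -> ['e', 'a', 'b']
'a': index 1 in ['e', 'a', 'b'] -> ['a', 'e', 'b']
'b': index 2 in ['a', 'e', 'b'] -> ['b', 'a', 'e']
'a': index 1 in ['b', 'a', 'e'] -> ['a', 'b', 'e']
'e': index 2 in ['a', 'b', 'e'] -> ['e', 'a', 'b']
'e': index 0 in ['e', 'a', 'b'] -> ['e', 'a', 'b']


Output: [2, 1, 2, 1, 2, 0]


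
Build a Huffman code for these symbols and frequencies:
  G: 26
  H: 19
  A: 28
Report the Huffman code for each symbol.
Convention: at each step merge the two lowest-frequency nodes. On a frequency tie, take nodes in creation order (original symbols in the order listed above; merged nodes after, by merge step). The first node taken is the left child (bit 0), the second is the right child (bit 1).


Huffman tree construction:
Step 1: Merge H(19) + G(26) = 45
Step 2: Merge A(28) + (H+G)(45) = 73
Read each symbol's code off the tree from the root (left child = 0, right child = 1).

Codes:
  G: 11 (length 2)
  H: 10 (length 2)
  A: 0 (length 1)
Average code length: 118/73 = 1.6164 bits/symbol


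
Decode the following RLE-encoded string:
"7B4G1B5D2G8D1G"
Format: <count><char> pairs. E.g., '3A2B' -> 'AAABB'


Expanding each <count><char> pair:
  7B -> 'BBBBBBB'
  4G -> 'GGGG'
  1B -> 'B'
  5D -> 'DDDDD'
  2G -> 'GG'
  8D -> 'DDDDDDDD'
  1G -> 'G'

Decoded = BBBBBBBGGGGBDDDDDGGDDDDDDDDG


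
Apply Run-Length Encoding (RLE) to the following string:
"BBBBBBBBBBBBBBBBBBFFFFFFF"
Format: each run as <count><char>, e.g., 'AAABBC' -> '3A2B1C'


Scanning runs left to right:
  i=0: run of 'B' x 18 -> '18B'
  i=18: run of 'F' x 7 -> '7F'

RLE = 18B7F


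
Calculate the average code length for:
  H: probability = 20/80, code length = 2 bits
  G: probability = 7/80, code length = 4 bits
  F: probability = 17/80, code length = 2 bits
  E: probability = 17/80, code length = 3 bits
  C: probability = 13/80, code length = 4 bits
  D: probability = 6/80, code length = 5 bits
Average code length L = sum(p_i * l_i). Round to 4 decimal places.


Weighted contributions p_i * l_i:
  H: (20/80) * 2 = 40/80
  G: (7/80) * 4 = 28/80
  F: (17/80) * 2 = 34/80
  E: (17/80) * 3 = 51/80
  C: (13/80) * 4 = 52/80
  D: (6/80) * 5 = 30/80
Sum = (40 + 28 + 34 + 51 + 52 + 30)/80 = 235/80

L = 235/80 = 2.9375 bits/symbol


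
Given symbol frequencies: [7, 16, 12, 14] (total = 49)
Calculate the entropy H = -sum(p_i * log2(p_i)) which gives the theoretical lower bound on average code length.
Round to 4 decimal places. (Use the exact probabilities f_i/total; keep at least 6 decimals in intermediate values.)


Per-symbol terms -p_i * log2(p_i) with p_i = f_i/49:
  p = 7/49 = 0.142857: log2(p) = -2.807355, -p*log2(p) = 0.401051
  p = 16/49 = 0.326531: log2(p) = -1.614710, -p*log2(p) = 0.527252
  p = 12/49 = 0.244898: log2(p) = -2.029747, -p*log2(p) = 0.497081
  p = 14/49 = 0.285714: log2(p) = -1.807355, -p*log2(p) = 0.516387
H = 0.401051 + 0.527252 + 0.497081 + 0.516387 = 1.941771

H = 1.9418 bits/symbol


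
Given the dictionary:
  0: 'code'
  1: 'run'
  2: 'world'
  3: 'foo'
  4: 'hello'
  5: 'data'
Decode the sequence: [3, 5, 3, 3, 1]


Look up each index in the dictionary:
  3 -> 'foo'
  5 -> 'data'
  3 -> 'foo'
  3 -> 'foo'
  1 -> 'run'

Decoded: "foo data foo foo run"


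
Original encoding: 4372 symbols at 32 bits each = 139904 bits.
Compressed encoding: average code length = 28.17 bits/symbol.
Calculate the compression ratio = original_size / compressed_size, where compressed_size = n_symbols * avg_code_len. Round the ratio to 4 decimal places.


original_size = n_symbols * orig_bits = 4372 * 32 = 139904 bits
compressed_size = n_symbols * avg_code_len = 4372 * 28.17 = 123159.24 bits
ratio = original_size / compressed_size = 139904 / 123159.24 = 1.136

Compression ratio = 1.136


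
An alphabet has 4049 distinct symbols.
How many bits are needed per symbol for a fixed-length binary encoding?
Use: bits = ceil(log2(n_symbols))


log2(4049) = 11.9833
Bracket: 2^11 = 2048 < 4049 <= 2^12 = 4096
So ceil(log2(4049)) = 12

bits = ceil(log2(4049)) = ceil(11.9833) = 12 bits


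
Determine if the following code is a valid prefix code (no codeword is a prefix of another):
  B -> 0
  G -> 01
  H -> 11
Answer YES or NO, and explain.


Checking each pair (does one codeword prefix another?):
  B='0' vs G='01': prefix -- VIOLATION

NO -- this is NOT a valid prefix code. B (0) is a prefix of G (01).


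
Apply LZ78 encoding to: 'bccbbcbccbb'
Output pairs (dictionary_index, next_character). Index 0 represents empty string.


LZ78 encoding steps:
Dictionary: {0: ''}
Step 1: w='' (idx 0), next='b' -> output (0, 'b'), add 'b' as idx 1
Step 2: w='' (idx 0), next='c' -> output (0, 'c'), add 'c' as idx 2
Step 3: w='c' (idx 2), next='b' -> output (2, 'b'), add 'cb' as idx 3
Step 4: w='b' (idx 1), next='c' -> output (1, 'c'), add 'bc' as idx 4
Step 5: w='bc' (idx 4), next='c' -> output (4, 'c'), add 'bcc' as idx 5
Step 6: w='b' (idx 1), next='b' -> output (1, 'b'), add 'bb' as idx 6


Encoded: [(0, 'b'), (0, 'c'), (2, 'b'), (1, 'c'), (4, 'c'), (1, 'b')]


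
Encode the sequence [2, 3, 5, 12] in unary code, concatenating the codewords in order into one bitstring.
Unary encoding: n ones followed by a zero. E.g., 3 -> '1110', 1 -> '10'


Encode each number as n ones followed by a terminating 0:
  2 -> 110 (3 bits)
  3 -> 1110 (4 bits)
  5 -> 111110 (6 bits)
  12 -> 1111111111110 (13 bits)
Total length = 3 + 4 + 6 + 13 = 26 bits.

Unary([2, 3, 5, 12]) = 11011101111101111111111110 (26 bits)


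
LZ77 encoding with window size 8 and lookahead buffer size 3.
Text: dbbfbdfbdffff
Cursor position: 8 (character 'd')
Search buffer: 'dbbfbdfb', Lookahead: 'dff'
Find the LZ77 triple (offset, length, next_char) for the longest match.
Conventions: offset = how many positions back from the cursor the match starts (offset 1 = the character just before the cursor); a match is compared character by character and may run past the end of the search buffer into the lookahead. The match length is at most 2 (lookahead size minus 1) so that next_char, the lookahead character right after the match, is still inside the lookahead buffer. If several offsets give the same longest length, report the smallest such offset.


Try each offset into the search buffer:
  offset=1 (pos 7, char 'b'): match length 0
  offset=2 (pos 6, char 'f'): match length 0
  offset=3 (pos 5, char 'd'): match length 2
  offset=4 (pos 4, char 'b'): match length 0
  offset=5 (pos 3, char 'f'): match length 0
  offset=6 (pos 2, char 'b'): match length 0
  offset=7 (pos 1, char 'b'): match length 0
  offset=8 (pos 0, char 'd'): match length 1
Longest match has length 2 at offset 3.
next_char = character at position 8 + 2 = 10 -> 'f'

Best match: offset=3, length=2 (matching 'df' starting at position 5)
LZ77 triple: (3, 2, 'f')


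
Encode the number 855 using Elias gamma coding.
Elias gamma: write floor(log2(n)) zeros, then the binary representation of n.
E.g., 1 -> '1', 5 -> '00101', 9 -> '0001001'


num_bits = floor(log2(855)) + 1 = 10
leading_zeros = num_bits - 1 = 9
binary(855) = 1101010111

Elias gamma(855) = '000000000' + '1101010111' = 0000000001101010111 (19 bits)


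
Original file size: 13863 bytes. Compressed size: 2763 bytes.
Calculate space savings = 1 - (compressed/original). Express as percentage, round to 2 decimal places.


ratio = compressed/original = 2763/13863 = 0.199308
savings = 1 - ratio = 1 - 0.199308 = 0.800692
as a percentage: 0.800692 * 100 = 80.07%

Space savings = 1 - 2763/13863 = 80.07%


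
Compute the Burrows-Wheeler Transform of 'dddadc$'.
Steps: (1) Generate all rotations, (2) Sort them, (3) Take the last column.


Rotations (sorted):
  0: $dddadc -> last char: c
  1: adc$ddd -> last char: d
  2: c$dddad -> last char: d
  3: dadc$dd -> last char: d
  4: dc$ddda -> last char: a
  5: ddadc$d -> last char: d
  6: dddadc$ -> last char: $


BWT = cdddad$


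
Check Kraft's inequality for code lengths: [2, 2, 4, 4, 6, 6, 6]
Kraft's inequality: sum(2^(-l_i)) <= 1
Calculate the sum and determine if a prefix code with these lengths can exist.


Sum = 2^(-2) + 2^(-2) + 2^(-4) + 2^(-4) + 2^(-6) + 2^(-6) + 2^(-6)
    = 0.25 + 0.25 + 0.0625 + 0.0625 + 0.015625 + 0.015625 + 0.015625
    = 43/64 = 0.671875
Since 0.671875 <= 1, Kraft's inequality IS satisfied.
A prefix code with these lengths CAN exist.

Kraft sum = 0.671875. Satisfied.


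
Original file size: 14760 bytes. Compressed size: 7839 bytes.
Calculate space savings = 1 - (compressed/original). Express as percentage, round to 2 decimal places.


ratio = compressed/original = 7839/14760 = 0.531098
savings = 1 - ratio = 1 - 0.531098 = 0.468902
as a percentage: 0.468902 * 100 = 46.89%

Space savings = 1 - 7839/14760 = 46.89%


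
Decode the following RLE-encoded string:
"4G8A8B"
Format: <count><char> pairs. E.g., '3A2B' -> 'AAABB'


Expanding each <count><char> pair:
  4G -> 'GGGG'
  8A -> 'AAAAAAAA'
  8B -> 'BBBBBBBB'

Decoded = GGGGAAAAAAAABBBBBBBB


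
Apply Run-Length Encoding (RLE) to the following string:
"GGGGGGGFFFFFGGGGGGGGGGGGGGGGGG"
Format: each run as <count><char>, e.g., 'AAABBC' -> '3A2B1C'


Scanning runs left to right:
  i=0: run of 'G' x 7 -> '7G'
  i=7: run of 'F' x 5 -> '5F'
  i=12: run of 'G' x 18 -> '18G'

RLE = 7G5F18G


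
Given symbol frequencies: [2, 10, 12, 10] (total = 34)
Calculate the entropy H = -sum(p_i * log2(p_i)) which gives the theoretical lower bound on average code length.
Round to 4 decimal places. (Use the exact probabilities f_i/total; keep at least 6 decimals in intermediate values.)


Per-symbol terms -p_i * log2(p_i) with p_i = f_i/34:
  p = 2/34 = 0.058824: log2(p) = -4.087463, -p*log2(p) = 0.240439
  p = 10/34 = 0.294118: log2(p) = -1.765535, -p*log2(p) = 0.519275
  p = 12/34 = 0.352941: log2(p) = -1.502500, -p*log2(p) = 0.530294
  p = 10/34 = 0.294118: log2(p) = -1.765535, -p*log2(p) = 0.519275
H = 0.240439 + 0.519275 + 0.530294 + 0.519275 = 1.809283

H = 1.8093 bits/symbol


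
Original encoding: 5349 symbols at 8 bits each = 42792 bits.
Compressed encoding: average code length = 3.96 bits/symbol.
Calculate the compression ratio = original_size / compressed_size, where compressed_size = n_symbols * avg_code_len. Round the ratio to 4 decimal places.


original_size = n_symbols * orig_bits = 5349 * 8 = 42792 bits
compressed_size = n_symbols * avg_code_len = 5349 * 3.96 = 21182.04 bits
ratio = original_size / compressed_size = 42792 / 21182.04 = 2.0202

Compression ratio = 2.0202


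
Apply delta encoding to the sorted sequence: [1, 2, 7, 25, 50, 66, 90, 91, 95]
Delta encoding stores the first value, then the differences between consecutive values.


First value: 1
Deltas:
  2 - 1 = 1
  7 - 2 = 5
  25 - 7 = 18
  50 - 25 = 25
  66 - 50 = 16
  90 - 66 = 24
  91 - 90 = 1
  95 - 91 = 4


Delta encoded: [1, 1, 5, 18, 25, 16, 24, 1, 4]


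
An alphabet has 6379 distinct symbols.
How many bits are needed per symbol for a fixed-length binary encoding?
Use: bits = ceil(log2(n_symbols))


log2(6379) = 12.6391
Bracket: 2^12 = 4096 < 6379 <= 2^13 = 8192
So ceil(log2(6379)) = 13

bits = ceil(log2(6379)) = ceil(12.6391) = 13 bits


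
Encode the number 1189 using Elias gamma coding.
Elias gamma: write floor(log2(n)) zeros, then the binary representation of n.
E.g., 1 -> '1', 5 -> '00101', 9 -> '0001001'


num_bits = floor(log2(1189)) + 1 = 11
leading_zeros = num_bits - 1 = 10
binary(1189) = 10010100101

Elias gamma(1189) = '0000000000' + '10010100101' = 000000000010010100101 (21 bits)


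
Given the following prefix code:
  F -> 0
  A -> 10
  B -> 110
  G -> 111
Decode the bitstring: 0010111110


Decoding step by step:
Bits 0 -> F
Bits 0 -> F
Bits 10 -> A
Bits 111 -> G
Bits 110 -> B


Decoded message: FFAGB


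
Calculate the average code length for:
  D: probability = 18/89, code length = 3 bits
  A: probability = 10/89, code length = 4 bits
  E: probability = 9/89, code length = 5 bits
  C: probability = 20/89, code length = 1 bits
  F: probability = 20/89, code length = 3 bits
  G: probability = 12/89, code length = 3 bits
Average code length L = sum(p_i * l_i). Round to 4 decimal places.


Weighted contributions p_i * l_i:
  D: (18/89) * 3 = 54/89
  A: (10/89) * 4 = 40/89
  E: (9/89) * 5 = 45/89
  C: (20/89) * 1 = 20/89
  F: (20/89) * 3 = 60/89
  G: (12/89) * 3 = 36/89
Sum = (54 + 40 + 45 + 20 + 60 + 36)/89 = 255/89

L = 255/89 = 2.8652 bits/symbol


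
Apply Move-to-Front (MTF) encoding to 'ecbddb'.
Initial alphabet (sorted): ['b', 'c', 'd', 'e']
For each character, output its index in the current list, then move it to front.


MTF encoding:
'e': index 3 in ['b', 'c', 'd', 'e'] -> ['e', 'b', 'c', 'd']
'c': index 2 in ['e', 'b', 'c', 'd'] -> ['c', 'e', 'b', 'd']
'b': index 2 in ['c', 'e', 'b', 'd'] -> ['b', 'c', 'e', 'd']
'd': index 3 in ['b', 'c', 'e', 'd'] -> ['d', 'b', 'c', 'e']
'd': index 0 in ['d', 'b', 'c', 'e'] -> ['d', 'b', 'c', 'e']
'b': index 1 in ['d', 'b', 'c', 'e'] -> ['b', 'd', 'c', 'e']


Output: [3, 2, 2, 3, 0, 1]


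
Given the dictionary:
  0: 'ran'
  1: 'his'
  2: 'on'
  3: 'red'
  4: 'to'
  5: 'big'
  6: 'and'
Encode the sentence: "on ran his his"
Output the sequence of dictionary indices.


Look up each word in the dictionary:
  'on' -> 2
  'ran' -> 0
  'his' -> 1
  'his' -> 1

Encoded: [2, 0, 1, 1]


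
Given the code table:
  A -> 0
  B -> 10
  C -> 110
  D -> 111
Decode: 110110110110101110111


Decoding:
110 -> C
110 -> C
110 -> C
110 -> C
10 -> B
111 -> D
0 -> A
111 -> D


Result: CCCCBDAD


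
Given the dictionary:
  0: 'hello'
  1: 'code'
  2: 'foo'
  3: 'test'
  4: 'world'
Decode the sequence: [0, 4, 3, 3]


Look up each index in the dictionary:
  0 -> 'hello'
  4 -> 'world'
  3 -> 'test'
  3 -> 'test'

Decoded: "hello world test test"


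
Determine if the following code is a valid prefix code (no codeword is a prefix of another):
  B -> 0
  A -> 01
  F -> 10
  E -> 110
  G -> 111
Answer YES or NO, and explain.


Checking each pair (does one codeword prefix another?):
  B='0' vs A='01': prefix -- VIOLATION

NO -- this is NOT a valid prefix code. B (0) is a prefix of A (01).


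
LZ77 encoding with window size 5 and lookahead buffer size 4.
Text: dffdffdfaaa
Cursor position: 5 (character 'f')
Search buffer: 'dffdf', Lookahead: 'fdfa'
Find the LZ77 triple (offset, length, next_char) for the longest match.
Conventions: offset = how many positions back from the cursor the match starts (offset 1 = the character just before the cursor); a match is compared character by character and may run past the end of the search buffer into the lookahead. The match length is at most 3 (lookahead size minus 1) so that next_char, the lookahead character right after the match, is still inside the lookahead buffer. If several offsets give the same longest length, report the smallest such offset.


Try each offset into the search buffer:
  offset=1 (pos 4, char 'f'): match length 1
  offset=2 (pos 3, char 'd'): match length 0
  offset=3 (pos 2, char 'f'): match length 3
  offset=4 (pos 1, char 'f'): match length 1
  offset=5 (pos 0, char 'd'): match length 0
Longest match has length 3 at offset 3.
next_char = character at position 5 + 3 = 8 -> 'a'

Best match: offset=3, length=3 (matching 'fdf' starting at position 2)
LZ77 triple: (3, 3, 'a')


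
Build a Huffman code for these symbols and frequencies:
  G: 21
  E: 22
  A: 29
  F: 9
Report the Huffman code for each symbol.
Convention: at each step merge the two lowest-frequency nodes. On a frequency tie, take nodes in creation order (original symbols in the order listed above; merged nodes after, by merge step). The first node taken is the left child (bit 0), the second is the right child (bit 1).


Huffman tree construction:
Step 1: Merge F(9) + G(21) = 30
Step 2: Merge E(22) + A(29) = 51
Step 3: Merge (F+G)(30) + (E+A)(51) = 81
Read each symbol's code off the tree from the root (left child = 0, right child = 1).

Codes:
  G: 01 (length 2)
  E: 10 (length 2)
  A: 11 (length 2)
  F: 00 (length 2)
Average code length: 162/81 = 2.0000 bits/symbol


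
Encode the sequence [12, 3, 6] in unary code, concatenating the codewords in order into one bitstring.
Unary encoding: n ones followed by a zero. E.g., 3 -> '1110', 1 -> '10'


Encode each number as n ones followed by a terminating 0:
  12 -> 1111111111110 (13 bits)
  3 -> 1110 (4 bits)
  6 -> 1111110 (7 bits)
Total length = 13 + 4 + 7 = 24 bits.

Unary([12, 3, 6]) = 111111111111011101111110 (24 bits)


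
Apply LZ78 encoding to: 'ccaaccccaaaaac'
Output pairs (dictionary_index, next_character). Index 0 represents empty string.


LZ78 encoding steps:
Dictionary: {0: ''}
Step 1: w='' (idx 0), next='c' -> output (0, 'c'), add 'c' as idx 1
Step 2: w='c' (idx 1), next='a' -> output (1, 'a'), add 'ca' as idx 2
Step 3: w='' (idx 0), next='a' -> output (0, 'a'), add 'a' as idx 3
Step 4: w='c' (idx 1), next='c' -> output (1, 'c'), add 'cc' as idx 4
Step 5: w='cc' (idx 4), next='a' -> output (4, 'a'), add 'cca' as idx 5
Step 6: w='a' (idx 3), next='a' -> output (3, 'a'), add 'aa' as idx 6
Step 7: w='aa' (idx 6), next='c' -> output (6, 'c'), add 'aac' as idx 7


Encoded: [(0, 'c'), (1, 'a'), (0, 'a'), (1, 'c'), (4, 'a'), (3, 'a'), (6, 'c')]


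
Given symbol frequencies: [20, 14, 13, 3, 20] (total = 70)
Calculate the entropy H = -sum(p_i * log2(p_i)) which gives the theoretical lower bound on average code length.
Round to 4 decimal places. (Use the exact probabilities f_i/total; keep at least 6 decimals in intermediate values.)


Per-symbol terms -p_i * log2(p_i) with p_i = f_i/70:
  p = 20/70 = 0.285714: log2(p) = -1.807355, -p*log2(p) = 0.516387
  p = 14/70 = 0.200000: log2(p) = -2.321928, -p*log2(p) = 0.464386
  p = 13/70 = 0.185714: log2(p) = -2.428843, -p*log2(p) = 0.451071
  p = 3/70 = 0.042857: log2(p) = -4.544321, -p*log2(p) = 0.194757
  p = 20/70 = 0.285714: log2(p) = -1.807355, -p*log2(p) = 0.516387
H = 0.516387 + 0.464386 + 0.451071 + 0.194757 + 0.516387 = 2.142988

H = 2.143 bits/symbol


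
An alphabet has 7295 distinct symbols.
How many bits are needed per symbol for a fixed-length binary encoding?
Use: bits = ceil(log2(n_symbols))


log2(7295) = 12.8327
Bracket: 2^12 = 4096 < 7295 <= 2^13 = 8192
So ceil(log2(7295)) = 13

bits = ceil(log2(7295)) = ceil(12.8327) = 13 bits


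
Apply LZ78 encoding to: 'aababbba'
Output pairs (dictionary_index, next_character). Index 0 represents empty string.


LZ78 encoding steps:
Dictionary: {0: ''}
Step 1: w='' (idx 0), next='a' -> output (0, 'a'), add 'a' as idx 1
Step 2: w='a' (idx 1), next='b' -> output (1, 'b'), add 'ab' as idx 2
Step 3: w='ab' (idx 2), next='b' -> output (2, 'b'), add 'abb' as idx 3
Step 4: w='' (idx 0), next='b' -> output (0, 'b'), add 'b' as idx 4
Step 5: w='a' (idx 1), end of input -> output (1, '')


Encoded: [(0, 'a'), (1, 'b'), (2, 'b'), (0, 'b'), (1, '')]


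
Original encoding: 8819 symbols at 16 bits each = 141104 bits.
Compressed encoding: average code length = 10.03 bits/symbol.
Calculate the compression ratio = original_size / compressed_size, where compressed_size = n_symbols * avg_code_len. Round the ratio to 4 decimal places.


original_size = n_symbols * orig_bits = 8819 * 16 = 141104 bits
compressed_size = n_symbols * avg_code_len = 8819 * 10.03 = 88454.57 bits
ratio = original_size / compressed_size = 141104 / 88454.57 = 1.5952

Compression ratio = 1.5952


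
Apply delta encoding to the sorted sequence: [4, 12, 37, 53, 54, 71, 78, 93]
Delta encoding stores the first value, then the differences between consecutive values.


First value: 4
Deltas:
  12 - 4 = 8
  37 - 12 = 25
  53 - 37 = 16
  54 - 53 = 1
  71 - 54 = 17
  78 - 71 = 7
  93 - 78 = 15


Delta encoded: [4, 8, 25, 16, 1, 17, 7, 15]


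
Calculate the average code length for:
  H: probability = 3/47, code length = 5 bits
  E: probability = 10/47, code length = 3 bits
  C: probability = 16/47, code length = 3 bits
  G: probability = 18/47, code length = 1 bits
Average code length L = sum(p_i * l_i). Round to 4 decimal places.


Weighted contributions p_i * l_i:
  H: (3/47) * 5 = 15/47
  E: (10/47) * 3 = 30/47
  C: (16/47) * 3 = 48/47
  G: (18/47) * 1 = 18/47
Sum = (15 + 30 + 48 + 18)/47 = 111/47

L = 111/47 = 2.3617 bits/symbol


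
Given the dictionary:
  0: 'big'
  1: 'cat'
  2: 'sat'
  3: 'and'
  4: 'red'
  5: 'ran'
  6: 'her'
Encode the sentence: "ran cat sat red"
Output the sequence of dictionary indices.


Look up each word in the dictionary:
  'ran' -> 5
  'cat' -> 1
  'sat' -> 2
  'red' -> 4

Encoded: [5, 1, 2, 4]


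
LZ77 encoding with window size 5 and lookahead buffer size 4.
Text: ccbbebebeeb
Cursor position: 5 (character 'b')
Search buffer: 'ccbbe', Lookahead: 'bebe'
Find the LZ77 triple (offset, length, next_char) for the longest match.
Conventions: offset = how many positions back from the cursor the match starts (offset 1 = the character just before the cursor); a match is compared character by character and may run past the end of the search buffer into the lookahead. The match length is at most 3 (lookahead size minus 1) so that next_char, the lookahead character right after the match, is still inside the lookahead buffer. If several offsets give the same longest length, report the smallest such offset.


Try each offset into the search buffer:
  offset=1 (pos 4, char 'e'): match length 0
  offset=2 (pos 3, char 'b'): match length 3
  offset=3 (pos 2, char 'b'): match length 1
  offset=4 (pos 1, char 'c'): match length 0
  offset=5 (pos 0, char 'c'): match length 0
Longest match has length 3 at offset 2.
next_char = character at position 5 + 3 = 8 -> 'e'

Best match: offset=2, length=3 (matching 'beb' starting at position 3)
LZ77 triple: (2, 3, 'e')


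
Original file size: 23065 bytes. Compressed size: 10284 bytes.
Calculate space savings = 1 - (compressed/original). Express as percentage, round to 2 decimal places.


ratio = compressed/original = 10284/23065 = 0.44587
savings = 1 - ratio = 1 - 0.44587 = 0.55413
as a percentage: 0.55413 * 100 = 55.41%

Space savings = 1 - 10284/23065 = 55.41%


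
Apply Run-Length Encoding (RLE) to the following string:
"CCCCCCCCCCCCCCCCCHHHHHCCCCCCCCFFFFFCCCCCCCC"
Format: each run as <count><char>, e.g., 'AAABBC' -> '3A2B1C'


Scanning runs left to right:
  i=0: run of 'C' x 17 -> '17C'
  i=17: run of 'H' x 5 -> '5H'
  i=22: run of 'C' x 8 -> '8C'
  i=30: run of 'F' x 5 -> '5F'
  i=35: run of 'C' x 8 -> '8C'

RLE = 17C5H8C5F8C


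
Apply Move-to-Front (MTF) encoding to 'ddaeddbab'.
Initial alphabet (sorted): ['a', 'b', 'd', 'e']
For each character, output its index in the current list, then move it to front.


MTF encoding:
'd': index 2 in ['a', 'b', 'd', 'e'] -> ['d', 'a', 'b', 'e']
'd': index 0 in ['d', 'a', 'b', 'e'] -> ['d', 'a', 'b', 'e']
'a': index 1 in ['d', 'a', 'b', 'e'] -> ['a', 'd', 'b', 'e']
'e': index 3 in ['a', 'd', 'b', 'e'] -> ['e', 'a', 'd', 'b']
'd': index 2 in ['e', 'a', 'd', 'b'] -> ['d', 'e', 'a', 'b']
'd': index 0 in ['d', 'e', 'a', 'b'] -> ['d', 'e', 'a', 'b']
'b': index 3 in ['d', 'e', 'a', 'b'] -> ['b', 'd', 'e', 'a']
'a': index 3 in ['b', 'd', 'e', 'a'] -> ['a', 'b', 'd', 'e']
'b': index 1 in ['a', 'b', 'd', 'e'] -> ['b', 'a', 'd', 'e']


Output: [2, 0, 1, 3, 2, 0, 3, 3, 1]


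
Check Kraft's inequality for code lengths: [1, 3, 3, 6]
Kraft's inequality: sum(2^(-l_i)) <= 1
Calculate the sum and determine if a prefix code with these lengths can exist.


Sum = 2^(-1) + 2^(-3) + 2^(-3) + 2^(-6)
    = 0.5 + 0.125 + 0.125 + 0.015625
    = 49/64 = 0.765625
Since 0.765625 <= 1, Kraft's inequality IS satisfied.
A prefix code with these lengths CAN exist.

Kraft sum = 0.765625. Satisfied.


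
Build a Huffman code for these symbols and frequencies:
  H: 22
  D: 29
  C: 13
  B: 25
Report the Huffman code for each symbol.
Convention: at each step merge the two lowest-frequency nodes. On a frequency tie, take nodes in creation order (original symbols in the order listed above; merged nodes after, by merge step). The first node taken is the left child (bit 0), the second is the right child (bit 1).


Huffman tree construction:
Step 1: Merge C(13) + H(22) = 35
Step 2: Merge B(25) + D(29) = 54
Step 3: Merge (C+H)(35) + (B+D)(54) = 89
Read each symbol's code off the tree from the root (left child = 0, right child = 1).

Codes:
  H: 01 (length 2)
  D: 11 (length 2)
  C: 00 (length 2)
  B: 10 (length 2)
Average code length: 178/89 = 2.0000 bits/symbol


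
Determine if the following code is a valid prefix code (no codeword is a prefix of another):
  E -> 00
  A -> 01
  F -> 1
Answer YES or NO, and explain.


Checking each pair (does one codeword prefix another?):
  E='00' vs A='01': no prefix
  E='00' vs F='1': no prefix
  A='01' vs E='00': no prefix
  A='01' vs F='1': no prefix
  F='1' vs E='00': no prefix
  F='1' vs A='01': no prefix
No violation found over all pairs.

YES -- this is a valid prefix code. No codeword is a prefix of any other codeword.


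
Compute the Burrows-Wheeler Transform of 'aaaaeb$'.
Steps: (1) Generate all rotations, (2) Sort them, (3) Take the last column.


Rotations (sorted):
  0: $aaaaeb -> last char: b
  1: aaaaeb$ -> last char: $
  2: aaaeb$a -> last char: a
  3: aaeb$aa -> last char: a
  4: aeb$aaa -> last char: a
  5: b$aaaae -> last char: e
  6: eb$aaaa -> last char: a


BWT = b$aaaea


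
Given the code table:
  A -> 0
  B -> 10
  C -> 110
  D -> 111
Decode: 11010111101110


Decoding:
110 -> C
10 -> B
111 -> D
10 -> B
111 -> D
0 -> A


Result: CBDBDA


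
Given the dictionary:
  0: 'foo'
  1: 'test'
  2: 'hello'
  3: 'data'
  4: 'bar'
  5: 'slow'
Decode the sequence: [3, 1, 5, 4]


Look up each index in the dictionary:
  3 -> 'data'
  1 -> 'test'
  5 -> 'slow'
  4 -> 'bar'

Decoded: "data test slow bar"


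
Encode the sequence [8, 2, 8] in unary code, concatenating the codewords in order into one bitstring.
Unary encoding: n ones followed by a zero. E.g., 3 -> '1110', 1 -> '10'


Encode each number as n ones followed by a terminating 0:
  8 -> 111111110 (9 bits)
  2 -> 110 (3 bits)
  8 -> 111111110 (9 bits)
Total length = 9 + 3 + 9 = 21 bits.

Unary([8, 2, 8]) = 111111110110111111110 (21 bits)


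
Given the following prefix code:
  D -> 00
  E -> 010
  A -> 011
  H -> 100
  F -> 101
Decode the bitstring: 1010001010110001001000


Decoding step by step:
Bits 101 -> F
Bits 00 -> D
Bits 010 -> E
Bits 101 -> F
Bits 100 -> H
Bits 010 -> E
Bits 010 -> E
Bits 00 -> D


Decoded message: FDEFHEED


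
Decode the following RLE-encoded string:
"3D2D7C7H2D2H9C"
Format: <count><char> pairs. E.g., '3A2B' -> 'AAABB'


Expanding each <count><char> pair:
  3D -> 'DDD'
  2D -> 'DD'
  7C -> 'CCCCCCC'
  7H -> 'HHHHHHH'
  2D -> 'DD'
  2H -> 'HH'
  9C -> 'CCCCCCCCC'

Decoded = DDDDDCCCCCCCHHHHHHHDDHHCCCCCCCCC


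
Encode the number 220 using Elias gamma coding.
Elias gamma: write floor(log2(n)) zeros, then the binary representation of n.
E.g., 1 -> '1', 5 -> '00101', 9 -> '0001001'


num_bits = floor(log2(220)) + 1 = 8
leading_zeros = num_bits - 1 = 7
binary(220) = 11011100

Elias gamma(220) = '0000000' + '11011100' = 000000011011100 (15 bits)


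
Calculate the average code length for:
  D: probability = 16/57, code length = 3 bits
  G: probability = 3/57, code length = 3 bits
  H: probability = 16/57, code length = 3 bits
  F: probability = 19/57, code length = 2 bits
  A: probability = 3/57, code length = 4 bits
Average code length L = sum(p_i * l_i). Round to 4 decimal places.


Weighted contributions p_i * l_i:
  D: (16/57) * 3 = 48/57
  G: (3/57) * 3 = 9/57
  H: (16/57) * 3 = 48/57
  F: (19/57) * 2 = 38/57
  A: (3/57) * 4 = 12/57
Sum = (48 + 9 + 48 + 38 + 12)/57 = 155/57

L = 155/57 = 2.7193 bits/symbol


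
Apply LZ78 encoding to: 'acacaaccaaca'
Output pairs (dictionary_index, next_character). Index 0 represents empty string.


LZ78 encoding steps:
Dictionary: {0: ''}
Step 1: w='' (idx 0), next='a' -> output (0, 'a'), add 'a' as idx 1
Step 2: w='' (idx 0), next='c' -> output (0, 'c'), add 'c' as idx 2
Step 3: w='a' (idx 1), next='c' -> output (1, 'c'), add 'ac' as idx 3
Step 4: w='a' (idx 1), next='a' -> output (1, 'a'), add 'aa' as idx 4
Step 5: w='c' (idx 2), next='c' -> output (2, 'c'), add 'cc' as idx 5
Step 6: w='aa' (idx 4), next='c' -> output (4, 'c'), add 'aac' as idx 6
Step 7: w='a' (idx 1), end of input -> output (1, '')


Encoded: [(0, 'a'), (0, 'c'), (1, 'c'), (1, 'a'), (2, 'c'), (4, 'c'), (1, '')]


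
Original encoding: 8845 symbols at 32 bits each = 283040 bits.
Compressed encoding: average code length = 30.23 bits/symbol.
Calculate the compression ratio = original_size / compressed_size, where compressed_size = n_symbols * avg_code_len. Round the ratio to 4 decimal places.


original_size = n_symbols * orig_bits = 8845 * 32 = 283040 bits
compressed_size = n_symbols * avg_code_len = 8845 * 30.23 = 267384.35 bits
ratio = original_size / compressed_size = 283040 / 267384.35 = 1.0586

Compression ratio = 1.0586


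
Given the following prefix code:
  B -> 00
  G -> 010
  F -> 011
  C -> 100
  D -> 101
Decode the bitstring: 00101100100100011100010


Decoding step by step:
Bits 00 -> B
Bits 101 -> D
Bits 100 -> C
Bits 100 -> C
Bits 100 -> C
Bits 011 -> F
Bits 100 -> C
Bits 010 -> G


Decoded message: BDCCCFCG


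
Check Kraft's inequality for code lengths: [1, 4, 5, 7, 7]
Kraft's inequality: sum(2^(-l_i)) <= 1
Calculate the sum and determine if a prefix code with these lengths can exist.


Sum = 2^(-1) + 2^(-4) + 2^(-5) + 2^(-7) + 2^(-7)
    = 0.5 + 0.0625 + 0.03125 + 0.0078125 + 0.0078125
    = 78/128 = 0.609375
Since 0.609375 <= 1, Kraft's inequality IS satisfied.
A prefix code with these lengths CAN exist.

Kraft sum = 0.609375. Satisfied.


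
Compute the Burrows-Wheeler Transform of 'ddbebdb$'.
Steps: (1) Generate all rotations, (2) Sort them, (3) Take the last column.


Rotations (sorted):
  0: $ddbebdb -> last char: b
  1: b$ddbebd -> last char: d
  2: bdb$ddbe -> last char: e
  3: bebdb$dd -> last char: d
  4: db$ddbeb -> last char: b
  5: dbebdb$d -> last char: d
  6: ddbebdb$ -> last char: $
  7: ebdb$ddb -> last char: b


BWT = bdedbd$b


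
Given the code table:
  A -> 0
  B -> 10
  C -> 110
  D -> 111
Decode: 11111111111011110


Decoding:
111 -> D
111 -> D
111 -> D
110 -> C
111 -> D
10 -> B


Result: DDDCDB


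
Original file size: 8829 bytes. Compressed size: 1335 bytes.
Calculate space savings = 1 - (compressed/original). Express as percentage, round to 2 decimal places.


ratio = compressed/original = 1335/8829 = 0.151206
savings = 1 - ratio = 1 - 0.151206 = 0.848794
as a percentage: 0.848794 * 100 = 84.88%

Space savings = 1 - 1335/8829 = 84.88%


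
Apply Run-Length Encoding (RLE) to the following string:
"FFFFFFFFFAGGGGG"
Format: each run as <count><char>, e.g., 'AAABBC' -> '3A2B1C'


Scanning runs left to right:
  i=0: run of 'F' x 9 -> '9F'
  i=9: run of 'A' x 1 -> '1A'
  i=10: run of 'G' x 5 -> '5G'

RLE = 9F1A5G


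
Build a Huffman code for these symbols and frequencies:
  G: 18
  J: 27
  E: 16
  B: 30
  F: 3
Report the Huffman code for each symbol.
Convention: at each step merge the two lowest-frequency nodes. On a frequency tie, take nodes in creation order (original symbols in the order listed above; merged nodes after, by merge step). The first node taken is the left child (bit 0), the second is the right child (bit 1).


Huffman tree construction:
Step 1: Merge F(3) + E(16) = 19
Step 2: Merge G(18) + (F+E)(19) = 37
Step 3: Merge J(27) + B(30) = 57
Step 4: Merge (G+(F+E))(37) + (J+B)(57) = 94
Read each symbol's code off the tree from the root (left child = 0, right child = 1).

Codes:
  G: 00 (length 2)
  J: 10 (length 2)
  E: 011 (length 3)
  B: 11 (length 2)
  F: 010 (length 3)
Average code length: 207/94 = 2.2021 bits/symbol
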